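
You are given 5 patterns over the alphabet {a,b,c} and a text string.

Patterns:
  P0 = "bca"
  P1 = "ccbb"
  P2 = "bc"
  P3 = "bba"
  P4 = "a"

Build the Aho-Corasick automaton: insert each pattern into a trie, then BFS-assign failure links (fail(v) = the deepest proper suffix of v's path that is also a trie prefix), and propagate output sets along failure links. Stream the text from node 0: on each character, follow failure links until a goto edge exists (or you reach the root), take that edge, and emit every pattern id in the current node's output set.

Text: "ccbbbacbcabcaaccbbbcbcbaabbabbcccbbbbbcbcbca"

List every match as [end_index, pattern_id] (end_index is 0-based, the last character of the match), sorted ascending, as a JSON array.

Build automaton:
Trie nodes:
  n0 'ε': a→10 b→1 c→4
  n1 'b': b→8 c→2
  n2 'bc': a→3  ←P2
  n3 'bca': ·  ←P0
  n4 'c': c→5
  n5 'cc': b→6
  n6 'ccb': b→7
  n7 'ccbb': ·  ←P1
  n8 'bb': a→9
  n9 'bba': ·  ←P3
  n10 'a': ·  ←P4

BFS fail/out derivation:
  n1('b'): parent n0 fail=0; on 'b' 0 → fail=0;  out ∅∪∅=∅
  n4('c'): parent n0 fail=0; on 'c' 0 → fail=0;  out ∅∪∅=∅
  n10('a'): parent n0 fail=0; on 'a' 0 → fail=0;  out {4}∪∅={4}
  n2('bc'): parent n1 fail=0; on 'c' 0 → fail=4;  out {2}∪∅={2}
  n5('cc'): parent n4 fail=0; on 'c' 0 → fail=4;  out ∅∪∅=∅
  n8('bb'): parent n1 fail=0; on 'b' 0 → fail=1;  out ∅∪∅=∅
  n3('bca'): parent n2 fail=4; on 'a' 4→0 → fail=10;  out {0}∪{4}={0,4}
  n6('ccb'): parent n5 fail=4; on 'b' 4→0 → fail=1;  out ∅∪∅=∅
  n9('bba'): parent n8 fail=1; on 'a' 1→0 → fail=10;  out {3}∪{4}={3,4}
  n7('ccbb'): parent n6 fail=1; on 'b' 1 → fail=8;  out {1}∪∅={1}

Text stream:
[0] read 'c'  n0⇒n4
[1] read 'c'  n4⇒n5
[2] read 'b'  n5⇒n6
[3] read 'b'  n6⇒n7  emit P1@[0:3]
[4] read 'b'  n7⇒n8 ·f
[5] read 'a'  n8⇒n9  emit P3@[3:5],P4@[5:5]
[6] read 'c'  n9⇒n4 ·f
[7] read 'b'  n4⇒n1 ·f
[8] read 'c'  n1⇒n2  emit P2@[7:8]
[9] read 'a'  n2⇒n3  emit P0@[7:9],P4@[9:9]
[10] read 'b'  n3⇒n1 ·f
[11] read 'c'  n1⇒n2  emit P2@[10:11]
[12] read 'a'  n2⇒n3  emit P0@[10:12],P4@[12:12]
[13] read 'a'  n3⇒n10 ·f  emit P4@[13:13]
[14] read 'c'  n10⇒n4 ·f
[15] read 'c'  n4⇒n5
[16] read 'b'  n5⇒n6
[17] read 'b'  n6⇒n7  emit P1@[14:17]
[18] read 'b'  n7⇒n8 ·f
[19] read 'c'  n8⇒n2 ·f  emit P2@[18:19]
[20] read 'b'  n2⇒n1 ·f
[21] read 'c'  n1⇒n2  emit P2@[20:21]
[22] read 'b'  n2⇒n1 ·f
[23] read 'a'  n1⇒n10 ·f  emit P4@[23:23]
[24] read 'a'  n10⇒n10 ·f  emit P4@[24:24]
[25] read 'b'  n10⇒n1 ·f
[26] read 'b'  n1⇒n8
[27] read 'a'  n8⇒n9  emit P3@[25:27],P4@[27:27]
[28] read 'b'  n9⇒n1 ·f
[29] read 'b'  n1⇒n8
[30] read 'c'  n8⇒n2 ·f  emit P2@[29:30]
[31] read 'c'  n2⇒n5 ·f
[32] read 'c'  n5⇒n5 ·f
[33] read 'b'  n5⇒n6
[34] read 'b'  n6⇒n7  emit P1@[31:34]
[35] read 'b'  n7⇒n8 ·f
[36] read 'b'  n8⇒n8 ·f
[37] read 'b'  n8⇒n8 ·f
[38] read 'c'  n8⇒n2 ·f  emit P2@[37:38]
[39] read 'b'  n2⇒n1 ·f
[40] read 'c'  n1⇒n2  emit P2@[39:40]
[41] read 'b'  n2⇒n1 ·f
[42] read 'c'  n1⇒n2  emit P2@[41:42]
[43] read 'a'  n2⇒n3  emit P0@[41:43],P4@[43:43]

All matches (sorted): [[3,1],[5,3],[5,4],[8,2],[9,0],[9,4],[11,2],[12,0],[12,4],[13,4],[17,1],[19,2],[21,2],[23,4],[24,4],[27,3],[27,4],[30,2],[34,1],[38,2],[40,2],[42,2],[43,0],[43,4]]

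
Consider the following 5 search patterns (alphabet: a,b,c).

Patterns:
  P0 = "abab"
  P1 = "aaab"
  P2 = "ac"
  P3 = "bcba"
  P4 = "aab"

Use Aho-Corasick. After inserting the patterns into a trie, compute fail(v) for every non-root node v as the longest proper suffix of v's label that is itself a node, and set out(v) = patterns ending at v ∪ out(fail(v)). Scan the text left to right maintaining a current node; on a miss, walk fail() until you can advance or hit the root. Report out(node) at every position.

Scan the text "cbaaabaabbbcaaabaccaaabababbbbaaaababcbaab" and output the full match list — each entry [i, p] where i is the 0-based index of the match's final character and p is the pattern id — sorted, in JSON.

Construct AC machine:
Trie nodes:
  n0 'ε': a→1 b→9
  n1 'a': a→5 b→2 c→8
  n2 'ab': a→3
  n3 'aba': b→4
  n4 'abab': ·  [P0 ends]
  n5 'aa': a→6 b→13
  n6 'aaa': b→7
  n7 'aaab': ·  [P1 ends]
  n8 'ac': ·  [P2 ends]
  n9 'b': c→10
  n10 'bc': b→11
  n11 'bcb': a→12
  n12 'bcba': ·  [P3 ends]
  n13 'aab': ·  [P4 ends]

Failure links (BFS by depth):
  n1('a'): parent n0 fail=0; on 'a' 0 → fail=0;  out ∅∪∅=∅
  n9('b'): parent n0 fail=0; on 'b' 0 → fail=0;  out ∅∪∅=∅
  n2('ab'): parent n1 fail=0; on 'b' 0 → fail=9;  out ∅∪∅=∅
  n5('aa'): parent n1 fail=0; on 'a' 0 → fail=1;  out ∅∪∅=∅
  n8('ac'): parent n1 fail=0; on 'c' 0 → fail=0;  out {2}∪∅={2}
  n10('bc'): parent n9 fail=0; on 'c' 0 → fail=0;  out ∅∪∅=∅
  n3('aba'): parent n2 fail=9; on 'a' 9→0 → fail=1;  out ∅∪∅=∅
  n6('aaa'): parent n5 fail=1; on 'a' 1 → fail=5;  out ∅∪∅=∅
  n11('bcb'): parent n10 fail=0; on 'b' 0 → fail=9;  out ∅∪∅=∅
  n13('aab'): parent n5 fail=1; on 'b' 1 → fail=2;  out {4}∪∅={4}
  n4('abab'): parent n3 fail=1; on 'b' 1 → fail=2;  out {0}∪∅={0}
  n7('aaab'): parent n6 fail=5; on 'b' 5 → fail=13;  out {1}∪{4}={1,4}
  n12('bcba'): parent n11 fail=9; on 'a' 9→0 → fail=1;  out {3}∪∅={3}

Run:
pos 0 'c': at 0
pos 1 'b': at 9
pos 2 'a': at 1 (fail-walked)
pos 3 'a': at 5
pos 4 'a': at 6
pos 5 'b': at 7  → match P1@[2:5],P4@[3:5]
pos 6 'a': at 3 (fail-walked)
pos 7 'a': at 5 (fail-walked)
pos 8 'b': at 13  → match P4@[6:8]
pos 9 'b': at 9 (fail-walked)
pos 10 'b': at 9 (fail-walked)
pos 11 'c': at 10
pos 12 'a': at 1 (fail-walked)
pos 13 'a': at 5
pos 14 'a': at 6
pos 15 'b': at 7  → match P1@[12:15],P4@[13:15]
pos 16 'a': at 3 (fail-walked)
pos 17 'c': at 8 (fail-walked)  → match P2@[16:17]
pos 18 'c': at 0 (fail-walked)
pos 19 'a': at 1
pos 20 'a': at 5
pos 21 'a': at 6
pos 22 'b': at 7  → match P1@[19:22],P4@[20:22]
pos 23 'a': at 3 (fail-walked)
pos 24 'b': at 4  → match P0@[21:24]
pos 25 'a': at 3 (fail-walked)
pos 26 'b': at 4  → match P0@[23:26]
pos 27 'b': at 9 (fail-walked)
pos 28 'b': at 9 (fail-walked)
pos 29 'b': at 9 (fail-walked)
pos 30 'a': at 1 (fail-walked)
pos 31 'a': at 5
pos 32 'a': at 6
pos 33 'a': at 6 (fail-walked)
pos 34 'b': at 7  → match P1@[31:34],P4@[32:34]
pos 35 'a': at 3 (fail-walked)
pos 36 'b': at 4  → match P0@[33:36]
pos 37 'c': at 10 (fail-walked)
pos 38 'b': at 11
pos 39 'a': at 12  → match P3@[36:39]
pos 40 'a': at 5 (fail-walked)
pos 41 'b': at 13  → match P4@[39:41]

Matches: [[5,1],[5,4],[8,4],[15,1],[15,4],[17,2],[22,1],[22,4],[24,0],[26,0],[34,1],[34,4],[36,0],[39,3],[41,4]]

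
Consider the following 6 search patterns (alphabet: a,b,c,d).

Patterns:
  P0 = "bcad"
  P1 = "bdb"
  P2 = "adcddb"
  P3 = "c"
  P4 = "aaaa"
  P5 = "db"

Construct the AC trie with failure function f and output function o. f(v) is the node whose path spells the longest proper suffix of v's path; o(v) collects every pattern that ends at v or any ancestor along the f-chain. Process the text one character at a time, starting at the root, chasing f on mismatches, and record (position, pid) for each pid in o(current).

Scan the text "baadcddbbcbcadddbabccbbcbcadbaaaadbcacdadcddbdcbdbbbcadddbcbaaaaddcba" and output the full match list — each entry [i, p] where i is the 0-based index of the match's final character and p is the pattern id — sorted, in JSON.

Build:
Trie (insert patterns):
  n0 'ε': a→7 b→1 c→13 d→17
  n1 'b': c→2 d→5
  n2 'bc': a→3
  n3 'bca': d→4
  n4 'bcad': ·  [P0 ends]
  n5 'bd': b→6
  n6 'bdb': ·  [P1 ends]
  n7 'a': a→14 d→8
  n8 'ad': c→9
  n9 'adc': d→10
  n10 'adcd': d→11
  n11 'adcdd': b→12
  n12 'adcddb': ·  [P2 ends]
  n13 'c': ·  [P3 ends]
  n14 'aa': a→15
  n15 'aaa': a→16
  n16 'aaaa': ·  [P4 ends]
  n17 'd': b→18
  n18 'db': ·  [P5 ends]

Failure links (BFS by depth):
  fail(1) 'b': from fail(0)=0 chase 'b': 0 ⇒ 0;  out=∅∪out(0)=∅
  fail(7) 'a': from fail(0)=0 chase 'a': 0 ⇒ 0;  out=∅∪out(0)=∅
  fail(13) 'c': from fail(0)=0 chase 'c': 0 ⇒ 0;  out={3}∪out(0)={3}
  fail(17) 'd': from fail(0)=0 chase 'd': 0 ⇒ 0;  out=∅∪out(0)=∅
  fail(2) 'bc': from fail(1)=0 chase 'c': 0 ⇒ 13;  out=∅∪out(13)={3}
  fail(5) 'bd': from fail(1)=0 chase 'd': 0 ⇒ 17;  out=∅∪out(17)=∅
  fail(8) 'ad': from fail(7)=0 chase 'd': 0 ⇒ 17;  out=∅∪out(17)=∅
  fail(14) 'aa': from fail(7)=0 chase 'a': 0 ⇒ 7;  out=∅∪out(7)=∅
  fail(18) 'db': from fail(17)=0 chase 'b': 0 ⇒ 1;  out={5}∪out(1)={5}
  fail(3) 'bca': from fail(2)=13 chase 'a': 13→0 ⇒ 7;  out=∅∪out(7)=∅
  fail(6) 'bdb': from fail(5)=17 chase 'b': 17 ⇒ 18;  out={1}∪out(18)={1,5}
  fail(9) 'adc': from fail(8)=17 chase 'c': 17→0 ⇒ 13;  out=∅∪out(13)={3}
  fail(15) 'aaa': from fail(14)=7 chase 'a': 7 ⇒ 14;  out=∅∪out(14)=∅
  fail(4) 'bcad': from fail(3)=7 chase 'd': 7 ⇒ 8;  out={0}∪out(8)={0}
  fail(10) 'adcd': from fail(9)=13 chase 'd': 13→0 ⇒ 17;  out=∅∪out(17)=∅
  fail(16) 'aaaa': from fail(15)=14 chase 'a': 14 ⇒ 15;  out={4}∪out(15)={4}
  fail(11) 'adcdd': from fail(10)=17 chase 'd': 17→0 ⇒ 17;  out=∅∪out(17)=∅
  fail(12) 'adcddb': from fail(11)=17 chase 'b': 17 ⇒ 18;  out={2}∪out(18)={2,5}

Run:
i=0 'b': node 0→1
i=1 'a': node 1→7 ·f
i=2 'a': node 7→14
i=3 'd': node 14→8 ·f
i=4 'c': node 8→9  emit P3@[4:4]
i=5 'd': node 9→10
i=6 'd': node 10→11
i=7 'b': node 11→12  emit P2@[2:7],P5@[6:7]
i=8 'b': node 12→1 ·f
i=9 'c': node 1→2  emit P3@[9:9]
i=10 'b': node 2→1 ·f
i=11 'c': node 1→2  emit P3@[11:11]
i=12 'a': node 2→3
i=13 'd': node 3→4  emit P0@[10:13]
i=14 'd': node 4→17 ·f
i=15 'd': node 17→17 ·f
i=16 'b': node 17→18  emit P5@[15:16]
i=17 'a': node 18→7 ·f
i=18 'b': node 7→1 ·f
i=19 'c': node 1→2  emit P3@[19:19]
i=20 'c': node 2→13 ·f  emit P3@[20:20]
i=21 'b': node 13→1 ·f
i=22 'b': node 1→1 ·f
i=23 'c': node 1→2  emit P3@[23:23]
i=24 'b': node 2→1 ·f
i=25 'c': node 1→2  emit P3@[25:25]
i=26 'a': node 2→3
i=27 'd': node 3→4  emit P0@[24:27]
i=28 'b': node 4→18 ·f  emit P5@[27:28]
i=29 'a': node 18→7 ·f
i=30 'a': node 7→14
i=31 'a': node 14→15
i=32 'a': node 15→16  emit P4@[29:32]
i=33 'd': node 16→8 ·f
i=34 'b': node 8→18 ·f  emit P5@[33:34]
i=35 'c': node 18→2 ·f  emit P3@[35:35]
i=36 'a': node 2→3
i=37 'c': node 3→13 ·f  emit P3@[37:37]
i=38 'd': node 13→17 ·f
i=39 'a': node 17→7 ·f
i=40 'd': node 7→8
i=41 'c': node 8→9  emit P3@[41:41]
i=42 'd': node 9→10
i=43 'd': node 10→11
i=44 'b': node 11→12  emit P2@[39:44],P5@[43:44]
i=45 'd': node 12→5 ·f
i=46 'c': node 5→13 ·f  emit P3@[46:46]
i=47 'b': node 13→1 ·f
i=48 'd': node 1→5
i=49 'b': node 5→6  emit P1@[47:49],P5@[48:49]
i=50 'b': node 6→1 ·f
i=51 'b': node 1→1 ·f
i=52 'c': node 1→2  emit P3@[52:52]
i=53 'a': node 2→3
i=54 'd': node 3→4  emit P0@[51:54]
i=55 'd': node 4→17 ·f
i=56 'd': node 17→17 ·f
i=57 'b': node 17→18  emit P5@[56:57]
i=58 'c': node 18→2 ·f  emit P3@[58:58]
i=59 'b': node 2→1 ·f
i=60 'a': node 1→7 ·f
i=61 'a': node 7→14
i=62 'a': node 14→15
i=63 'a': node 15→16  emit P4@[60:63]
i=64 'd': node 16→8 ·f
i=65 'd': node 8→17 ·f
i=66 'c': node 17→13 ·f  emit P3@[66:66]
i=67 'b': node 13→1 ·f
i=68 'a': node 1→7 ·f

All matches (sorted): [[4,3],[7,2],[7,5],[9,3],[11,3],[13,0],[16,5],[19,3],[20,3],[23,3],[25,3],[27,0],[28,5],[32,4],[34,5],[35,3],[37,3],[41,3],[44,2],[44,5],[46,3],[49,1],[49,5],[52,3],[54,0],[57,5],[58,3],[63,4],[66,3]]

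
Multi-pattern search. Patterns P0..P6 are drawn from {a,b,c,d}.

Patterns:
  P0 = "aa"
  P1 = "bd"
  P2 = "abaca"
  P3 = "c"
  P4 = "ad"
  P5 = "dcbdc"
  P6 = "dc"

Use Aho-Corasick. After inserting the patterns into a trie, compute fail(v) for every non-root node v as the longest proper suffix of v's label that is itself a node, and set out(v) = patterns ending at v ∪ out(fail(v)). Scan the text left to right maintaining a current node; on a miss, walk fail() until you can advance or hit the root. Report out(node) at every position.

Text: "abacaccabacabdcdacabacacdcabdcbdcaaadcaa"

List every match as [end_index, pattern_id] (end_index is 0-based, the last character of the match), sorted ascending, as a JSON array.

Build automaton:
Trie nodes:
  n0 'ε': a→1 b→3 c→9 d→11
  n1 'a': a→2 b→5 d→10
  n2 'aa': ·  ←P0
  n3 'b': d→4
  n4 'bd': ·  ←P1
  n5 'ab': a→6
  n6 'aba': c→7
  n7 'abac': a→8
  n8 'abaca': ·  ←P2
  n9 'c': ·  ←P3
  n10 'ad': ·  ←P4
  n11 'd': c→12
  n12 'dc': b→13  ←P6
  n13 'dcb': d→14
  n14 'dcbd': c→15
  n15 'dcbdc': ·  ←P5

BFS fail/out derivation:
  fail(1) 'a': from fail(0)=0 chase 'a': 0 ⇒ 0;  out=∅∪out(0)=∅
  fail(3) 'b': from fail(0)=0 chase 'b': 0 ⇒ 0;  out=∅∪out(0)=∅
  fail(9) 'c': from fail(0)=0 chase 'c': 0 ⇒ 0;  out={3}∪out(0)={3}
  fail(11) 'd': from fail(0)=0 chase 'd': 0 ⇒ 0;  out=∅∪out(0)=∅
  fail(2) 'aa': from fail(1)=0 chase 'a': 0 ⇒ 1;  out={0}∪out(1)={0}
  fail(4) 'bd': from fail(3)=0 chase 'd': 0 ⇒ 11;  out={1}∪out(11)={1}
  fail(5) 'ab': from fail(1)=0 chase 'b': 0 ⇒ 3;  out=∅∪out(3)=∅
  fail(10) 'ad': from fail(1)=0 chase 'd': 0 ⇒ 11;  out={4}∪out(11)={4}
  fail(12) 'dc': from fail(11)=0 chase 'c': 0 ⇒ 9;  out={6}∪out(9)={3,6}
  fail(6) 'aba': from fail(5)=3 chase 'a': 3→0 ⇒ 1;  out=∅∪out(1)=∅
  fail(13) 'dcb': from fail(12)=9 chase 'b': 9→0 ⇒ 3;  out=∅∪out(3)=∅
  fail(7) 'abac': from fail(6)=1 chase 'c': 1→0 ⇒ 9;  out=∅∪out(9)={3}
  fail(14) 'dcbd': from fail(13)=3 chase 'd': 3 ⇒ 4;  out=∅∪out(4)={1}
  fail(8) 'abaca': from fail(7)=9 chase 'a': 9→0 ⇒ 1;  out={2}∪out(1)={2}
  fail(15) 'dcbdc': from fail(14)=4 chase 'c': 4→11 ⇒ 12;  out={5}∪out(12)={3,5,6}

Text stream:
pos 0 'a': at 1
pos 1 'b': at 5
pos 2 'a': at 6
pos 3 'c': at 7  emit P3@[3:3]
pos 4 'a': at 8  emit P2@[0:4]
pos 5 'c': at 9 (via fail)  emit P3@[5:5]
pos 6 'c': at 9 (via fail)  emit P3@[6:6]
pos 7 'a': at 1 (via fail)
pos 8 'b': at 5
pos 9 'a': at 6
pos 10 'c': at 7  emit P3@[10:10]
pos 11 'a': at 8  emit P2@[7:11]
pos 12 'b': at 5 (via fail)
pos 13 'd': at 4 (via fail)  emit P1@[12:13]
pos 14 'c': at 12 (via fail)  emit P3@[14:14],P6@[13:14]
pos 15 'd': at 11 (via fail)
pos 16 'a': at 1 (via fail)
pos 17 'c': at 9 (via fail)  emit P3@[17:17]
pos 18 'a': at 1 (via fail)
pos 19 'b': at 5
pos 20 'a': at 6
pos 21 'c': at 7  emit P3@[21:21]
pos 22 'a': at 8  emit P2@[18:22]
pos 23 'c': at 9 (via fail)  emit P3@[23:23]
pos 24 'd': at 11 (via fail)
pos 25 'c': at 12  emit P3@[25:25],P6@[24:25]
pos 26 'a': at 1 (via fail)
pos 27 'b': at 5
pos 28 'd': at 4 (via fail)  emit P1@[27:28]
pos 29 'c': at 12 (via fail)  emit P3@[29:29],P6@[28:29]
pos 30 'b': at 13
pos 31 'd': at 14  emit P1@[30:31]
pos 32 'c': at 15  emit P3@[32:32],P5@[28:32],P6@[31:32]
pos 33 'a': at 1 (via fail)
pos 34 'a': at 2  emit P0@[33:34]
pos 35 'a': at 2 (via fail)  emit P0@[34:35]
pos 36 'd': at 10 (via fail)  emit P4@[35:36]
pos 37 'c': at 12 (via fail)  emit P3@[37:37],P6@[36:37]
pos 38 'a': at 1 (via fail)
pos 39 'a': at 2  emit P0@[38:39]

All matches (sorted): [[3,3],[4,2],[5,3],[6,3],[10,3],[11,2],[13,1],[14,3],[14,6],[17,3],[21,3],[22,2],[23,3],[25,3],[25,6],[28,1],[29,3],[29,6],[31,1],[32,3],[32,5],[32,6],[34,0],[35,0],[36,4],[37,3],[37,6],[39,0]]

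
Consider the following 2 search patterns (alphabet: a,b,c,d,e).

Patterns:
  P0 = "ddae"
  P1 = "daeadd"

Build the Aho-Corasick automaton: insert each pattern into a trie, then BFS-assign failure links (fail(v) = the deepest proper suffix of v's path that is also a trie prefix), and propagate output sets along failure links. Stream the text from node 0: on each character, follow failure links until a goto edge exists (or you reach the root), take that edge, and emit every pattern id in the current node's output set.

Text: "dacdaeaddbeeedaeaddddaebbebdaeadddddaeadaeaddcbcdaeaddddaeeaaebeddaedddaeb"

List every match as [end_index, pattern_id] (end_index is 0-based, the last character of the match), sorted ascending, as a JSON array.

Build automaton:
Trie (insert patterns):
  0='ε' goto d→1
  1='d' goto a→5 d→2
  2='dd' goto a→3
  3='dda' goto e→4
  4='ddae' goto ·  [P0 ends]
  5='da' goto e→6
  6='dae' goto a→7
  7='daea' goto d→8
  8='daead' goto d→9
  9='daeadd' goto ·  [P1 ends]

BFS fail/out derivation:
  n1('d'): parent n0 fail=0; on 'd' 0 → fail=0;  out ∅∪∅=∅
  n2('dd'): parent n1 fail=0; on 'd' 0 → fail=1;  out ∅∪∅=∅
  n5('da'): parent n1 fail=0; on 'a' 0 → fail=0;  out ∅∪∅=∅
  n3('dda'): parent n2 fail=1; on 'a' 1 → fail=5;  out ∅∪∅=∅
  n6('dae'): parent n5 fail=0; on 'e' 0 → fail=0;  out ∅∪∅=∅
  n4('ddae'): parent n3 fail=5; on 'e' 5 → fail=6;  out {0}∪∅={0}
  n7('daea'): parent n6 fail=0; on 'a' 0 → fail=0;  out ∅∪∅=∅
  n8('daead'): parent n7 fail=0; on 'd' 0 → fail=1;  out ∅∪∅=∅
  n9('daeadd'): parent n8 fail=1; on 'd' 1 → fail=2;  out {1}∪∅={1}

Text stream:
[0] read 'd'  n0⇒n1
[1] read 'a'  n1⇒n5
[2] read 'c'  n5⇒n0 (fail-walked)
[3] read 'd'  n0⇒n1
[4] read 'a'  n1⇒n5
[5] read 'e'  n5⇒n6
[6] read 'a'  n6⇒n7
[7] read 'd'  n7⇒n8
[8] read 'd'  n8⇒n9  emit P1@[3:8]
[9] read 'b'  n9⇒n0 (fail-walked)
[10] read 'e'  n0⇒n0
[11] read 'e'  n0⇒n0
[12] read 'e'  n0⇒n0
[13] read 'd'  n0⇒n1
[14] read 'a'  n1⇒n5
[15] read 'e'  n5⇒n6
[16] read 'a'  n6⇒n7
[17] read 'd'  n7⇒n8
[18] read 'd'  n8⇒n9  emit P1@[13:18]
[19] read 'd'  n9⇒n2 (fail-walked)
[20] read 'd'  n2⇒n2 (fail-walked)
[21] read 'a'  n2⇒n3
[22] read 'e'  n3⇒n4  emit P0@[19:22]
[23] read 'b'  n4⇒n0 (fail-walked)
[24] read 'b'  n0⇒n0
[25] read 'e'  n0⇒n0
[26] read 'b'  n0⇒n0
[27] read 'd'  n0⇒n1
[28] read 'a'  n1⇒n5
[29] read 'e'  n5⇒n6
[30] read 'a'  n6⇒n7
[31] read 'd'  n7⇒n8
[32] read 'd'  n8⇒n9  emit P1@[27:32]
[33] read 'd'  n9⇒n2 (fail-walked)
[34] read 'd'  n2⇒n2 (fail-walked)
[35] read 'd'  n2⇒n2 (fail-walked)
[36] read 'a'  n2⇒n3
[37] read 'e'  n3⇒n4  emit P0@[34:37]
[38] read 'a'  n4⇒n7 (fail-walked)
[39] read 'd'  n7⇒n8
[40] read 'a'  n8⇒n5 (fail-walked)
[41] read 'e'  n5⇒n6
[42] read 'a'  n6⇒n7
[43] read 'd'  n7⇒n8
[44] read 'd'  n8⇒n9  emit P1@[39:44]
[45] read 'c'  n9⇒n0 (fail-walked)
[46] read 'b'  n0⇒n0
[47] read 'c'  n0⇒n0
[48] read 'd'  n0⇒n1
[49] read 'a'  n1⇒n5
[50] read 'e'  n5⇒n6
[51] read 'a'  n6⇒n7
[52] read 'd'  n7⇒n8
[53] read 'd'  n8⇒n9  emit P1@[48:53]
[54] read 'd'  n9⇒n2 (fail-walked)
[55] read 'd'  n2⇒n2 (fail-walked)
[56] read 'a'  n2⇒n3
[57] read 'e'  n3⇒n4  emit P0@[54:57]
[58] read 'e'  n4⇒n0 (fail-walked)
[59] read 'a'  n0⇒n0
[60] read 'a'  n0⇒n0
[61] read 'e'  n0⇒n0
[62] read 'b'  n0⇒n0
[63] read 'e'  n0⇒n0
[64] read 'd'  n0⇒n1
[65] read 'd'  n1⇒n2
[66] read 'a'  n2⇒n3
[67] read 'e'  n3⇒n4  emit P0@[64:67]
[68] read 'd'  n4⇒n1 (fail-walked)
[69] read 'd'  n1⇒n2
[70] read 'd'  n2⇒n2 (fail-walked)
[71] read 'a'  n2⇒n3
[72] read 'e'  n3⇒n4  emit P0@[69:72]
[73] read 'b'  n4⇒n0 (fail-walked)

Result: [[8,1],[18,1],[22,0],[32,1],[37,0],[44,1],[53,1],[57,0],[67,0],[72,0]]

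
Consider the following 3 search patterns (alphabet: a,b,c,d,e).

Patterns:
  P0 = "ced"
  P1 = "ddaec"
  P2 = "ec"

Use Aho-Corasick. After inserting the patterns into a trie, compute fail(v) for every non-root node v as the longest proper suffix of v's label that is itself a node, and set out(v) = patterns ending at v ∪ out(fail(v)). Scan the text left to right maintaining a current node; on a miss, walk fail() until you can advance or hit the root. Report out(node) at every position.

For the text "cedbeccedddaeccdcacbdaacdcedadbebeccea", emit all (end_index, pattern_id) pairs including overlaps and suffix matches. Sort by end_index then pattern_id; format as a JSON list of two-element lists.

Build:
Trie nodes:
  n0 'ε': c→1 d→4 e→9
  n1 'c': e→2
  n2 'ce': d→3
  n3 'ced': ·  [P0 ends]
  n4 'd': d→5
  n5 'dd': a→6
  n6 'dda': e→7
  n7 'ddae': c→8
  n8 'ddaec': ·  [P1 ends]
  n9 'e': c→10
  n10 'ec': ·  [P2 ends]

Failure links (BFS by depth):
  n1('c'): parent n0 fail=0; on 'c' 0 → fail=0;  out ∅∪∅=∅
  n4('d'): parent n0 fail=0; on 'd' 0 → fail=0;  out ∅∪∅=∅
  n9('e'): parent n0 fail=0; on 'e' 0 → fail=0;  out ∅∪∅=∅
  n2('ce'): parent n1 fail=0; on 'e' 0 → fail=9;  out ∅∪∅=∅
  n5('dd'): parent n4 fail=0; on 'd' 0 → fail=4;  out ∅∪∅=∅
  n10('ec'): parent n9 fail=0; on 'c' 0 → fail=1;  out {2}∪∅={2}
  n3('ced'): parent n2 fail=9; on 'd' 9→0 → fail=4;  out {0}∪∅={0}
  n6('dda'): parent n5 fail=4; on 'a' 4→0 → fail=0;  out ∅∪∅=∅
  n7('ddae'): parent n6 fail=0; on 'e' 0 → fail=9;  out ∅∪∅=∅
  n8('ddaec'): parent n7 fail=9; on 'c' 9 → fail=10;  out {1}∪{2}={1,2}

Text stream:
pos 0 'c': at 1
pos 1 'e': at 2
pos 2 'd': at 3  ** P0@[0:2]
pos 3 'b': at 0 (via fail)
pos 4 'e': at 9
pos 5 'c': at 10  ** P2@[4:5]
pos 6 'c': at 1 (via fail)
pos 7 'e': at 2
pos 8 'd': at 3  ** P0@[6:8]
pos 9 'd': at 5 (via fail)
pos 10 'd': at 5 (via fail)
pos 11 'a': at 6
pos 12 'e': at 7
pos 13 'c': at 8  ** P1@[9:13],P2@[12:13]
pos 14 'c': at 1 (via fail)
pos 15 'd': at 4 (via fail)
pos 16 'c': at 1 (via fail)
pos 17 'a': at 0 (via fail)
pos 18 'c': at 1
pos 19 'b': at 0 (via fail)
pos 20 'd': at 4
pos 21 'a': at 0 (via fail)
pos 22 'a': at 0
pos 23 'c': at 1
pos 24 'd': at 4 (via fail)
pos 25 'c': at 1 (via fail)
pos 26 'e': at 2
pos 27 'd': at 3  ** P0@[25:27]
pos 28 'a': at 0 (via fail)
pos 29 'd': at 4
pos 30 'b': at 0 (via fail)
pos 31 'e': at 9
pos 32 'b': at 0 (via fail)
pos 33 'e': at 9
pos 34 'c': at 10  ** P2@[33:34]
pos 35 'c': at 1 (via fail)
pos 36 'e': at 2
pos 37 'a': at 0 (via fail)

All matches (sorted): [[2,0],[5,2],[8,0],[13,1],[13,2],[27,0],[34,2]]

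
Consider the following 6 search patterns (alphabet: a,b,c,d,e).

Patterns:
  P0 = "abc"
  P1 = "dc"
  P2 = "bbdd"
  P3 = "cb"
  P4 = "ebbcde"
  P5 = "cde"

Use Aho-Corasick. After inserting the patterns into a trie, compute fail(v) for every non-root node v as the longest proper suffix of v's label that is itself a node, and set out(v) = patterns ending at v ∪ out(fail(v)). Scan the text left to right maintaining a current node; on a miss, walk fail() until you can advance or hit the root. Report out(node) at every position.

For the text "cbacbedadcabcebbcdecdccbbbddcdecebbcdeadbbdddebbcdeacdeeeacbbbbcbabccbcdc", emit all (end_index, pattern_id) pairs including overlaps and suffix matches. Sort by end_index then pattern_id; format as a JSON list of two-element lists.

Construct AC machine:
Trie nodes:
  n0 'ε': a→1 b→6 c→10 d→4 e→12
  n1 'a': b→2
  n2 'ab': c→3
  n3 'abc': ·  [P0 ends]
  n4 'd': c→5
  n5 'dc': ·  [P1 ends]
  n6 'b': b→7
  n7 'bb': d→8
  n8 'bbd': d→9
  n9 'bbdd': ·  [P2 ends]
  n10 'c': b→11 d→18
  n11 'cb': ·  [P3 ends]
  n12 'e': b→13
  n13 'eb': b→14
  n14 'ebb': c→15
  n15 'ebbc': d→16
  n16 'ebbcd': e→17
  n17 'ebbcde': ·  [P4 ends]
  n18 'cd': e→19
  n19 'cde': ·  [P5 ends]

Failure links (BFS by depth):
  fail(1) 'a': from fail(0)=0 chase 'a': 0 ⇒ 0;  out=∅∪out(0)=∅
  fail(4) 'd': from fail(0)=0 chase 'd': 0 ⇒ 0;  out=∅∪out(0)=∅
  fail(6) 'b': from fail(0)=0 chase 'b': 0 ⇒ 0;  out=∅∪out(0)=∅
  fail(10) 'c': from fail(0)=0 chase 'c': 0 ⇒ 0;  out=∅∪out(0)=∅
  fail(12) 'e': from fail(0)=0 chase 'e': 0 ⇒ 0;  out=∅∪out(0)=∅
  fail(2) 'ab': from fail(1)=0 chase 'b': 0 ⇒ 6;  out=∅∪out(6)=∅
  fail(5) 'dc': from fail(4)=0 chase 'c': 0 ⇒ 10;  out={1}∪out(10)={1}
  fail(7) 'bb': from fail(6)=0 chase 'b': 0 ⇒ 6;  out=∅∪out(6)=∅
  fail(11) 'cb': from fail(10)=0 chase 'b': 0 ⇒ 6;  out={3}∪out(6)={3}
  fail(13) 'eb': from fail(12)=0 chase 'b': 0 ⇒ 6;  out=∅∪out(6)=∅
  fail(18) 'cd': from fail(10)=0 chase 'd': 0 ⇒ 4;  out=∅∪out(4)=∅
  fail(3) 'abc': from fail(2)=6 chase 'c': 6→0 ⇒ 10;  out={0}∪out(10)={0}
  fail(8) 'bbd': from fail(7)=6 chase 'd': 6→0 ⇒ 4;  out=∅∪out(4)=∅
  fail(14) 'ebb': from fail(13)=6 chase 'b': 6 ⇒ 7;  out=∅∪out(7)=∅
  fail(19) 'cde': from fail(18)=4 chase 'e': 4→0 ⇒ 12;  out={5}∪out(12)={5}
  fail(9) 'bbdd': from fail(8)=4 chase 'd': 4→0 ⇒ 4;  out={2}∪out(4)={2}
  fail(15) 'ebbc': from fail(14)=7 chase 'c': 7→6→0 ⇒ 10;  out=∅∪out(10)=∅
  fail(16) 'ebbcd': from fail(15)=10 chase 'd': 10 ⇒ 18;  out=∅∪out(18)=∅
  fail(17) 'ebbcde': from fail(16)=18 chase 'e': 18 ⇒ 19;  out={4}∪out(19)={4,5}

Run:
pos 0 'c': at 10
pos 1 'b': at 11  → match P3@[0:1]
pos 2 'a': at 1 (via fail)
pos 3 'c': at 10 (via fail)
pos 4 'b': at 11  → match P3@[3:4]
pos 5 'e': at 12 (via fail)
pos 6 'd': at 4 (via fail)
pos 7 'a': at 1 (via fail)
pos 8 'd': at 4 (via fail)
pos 9 'c': at 5  → match P1@[8:9]
pos 10 'a': at 1 (via fail)
pos 11 'b': at 2
pos 12 'c': at 3  → match P0@[10:12]
pos 13 'e': at 12 (via fail)
pos 14 'b': at 13
pos 15 'b': at 14
pos 16 'c': at 15
pos 17 'd': at 16
pos 18 'e': at 17  → match P4@[13:18],P5@[16:18]
pos 19 'c': at 10 (via fail)
pos 20 'd': at 18
pos 21 'c': at 5 (via fail)  → match P1@[20:21]
pos 22 'c': at 10 (via fail)
pos 23 'b': at 11  → match P3@[22:23]
pos 24 'b': at 7 (via fail)
pos 25 'b': at 7 (via fail)
pos 26 'd': at 8
pos 27 'd': at 9  → match P2@[24:27]
pos 28 'c': at 5 (via fail)  → match P1@[27:28]
pos 29 'd': at 18 (via fail)
pos 30 'e': at 19  → match P5@[28:30]
pos 31 'c': at 10 (via fail)
pos 32 'e': at 12 (via fail)
pos 33 'b': at 13
pos 34 'b': at 14
pos 35 'c': at 15
pos 36 'd': at 16
pos 37 'e': at 17  → match P4@[32:37],P5@[35:37]
pos 38 'a': at 1 (via fail)
pos 39 'd': at 4 (via fail)
pos 40 'b': at 6 (via fail)
pos 41 'b': at 7
pos 42 'd': at 8
pos 43 'd': at 9  → match P2@[40:43]
pos 44 'd': at 4 (via fail)
pos 45 'e': at 12 (via fail)
pos 46 'b': at 13
pos 47 'b': at 14
pos 48 'c': at 15
pos 49 'd': at 16
pos 50 'e': at 17  → match P4@[45:50],P5@[48:50]
pos 51 'a': at 1 (via fail)
pos 52 'c': at 10 (via fail)
pos 53 'd': at 18
pos 54 'e': at 19  → match P5@[52:54]
pos 55 'e': at 12 (via fail)
pos 56 'e': at 12 (via fail)
pos 57 'a': at 1 (via fail)
pos 58 'c': at 10 (via fail)
pos 59 'b': at 11  → match P3@[58:59]
pos 60 'b': at 7 (via fail)
pos 61 'b': at 7 (via fail)
pos 62 'b': at 7 (via fail)
pos 63 'c': at 10 (via fail)
pos 64 'b': at 11  → match P3@[63:64]
pos 65 'a': at 1 (via fail)
pos 66 'b': at 2
pos 67 'c': at 3  → match P0@[65:67]
pos 68 'c': at 10 (via fail)
pos 69 'b': at 11  → match P3@[68:69]
pos 70 'c': at 10 (via fail)
pos 71 'd': at 18
pos 72 'c': at 5 (via fail)  → match P1@[71:72]

All matches (sorted): [[1,3],[4,3],[9,1],[12,0],[18,4],[18,5],[21,1],[23,3],[27,2],[28,1],[30,5],[37,4],[37,5],[43,2],[50,4],[50,5],[54,5],[59,3],[64,3],[67,0],[69,3],[72,1]]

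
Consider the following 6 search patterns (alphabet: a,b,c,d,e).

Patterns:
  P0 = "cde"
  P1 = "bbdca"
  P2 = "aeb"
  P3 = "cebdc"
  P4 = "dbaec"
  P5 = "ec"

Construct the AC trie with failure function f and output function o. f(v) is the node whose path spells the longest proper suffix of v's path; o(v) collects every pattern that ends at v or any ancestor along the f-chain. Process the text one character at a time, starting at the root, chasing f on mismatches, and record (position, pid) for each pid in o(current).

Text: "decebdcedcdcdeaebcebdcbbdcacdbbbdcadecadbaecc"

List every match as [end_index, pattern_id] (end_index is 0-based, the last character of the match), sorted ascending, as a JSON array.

Construct AC machine:
Trie nodes:
  n0 'ε': a→9 b→4 c→1 d→16 e→21
  n1 'c': d→2 e→12
  n2 'cd': e→3
  n3 'cde': ·  [P0 ends]
  n4 'b': b→5
  n5 'bb': d→6
  n6 'bbd': c→7
  n7 'bbdc': a→8
  n8 'bbdca': ·  [P1 ends]
  n9 'a': e→10
  n10 'ae': b→11
  n11 'aeb': ·  [P2 ends]
  n12 'ce': b→13
  n13 'ceb': d→14
  n14 'cebd': c→15
  n15 'cebdc': ·  [P3 ends]
  n16 'd': b→17
  n17 'db': a→18
  n18 'dba': e→19
  n19 'dbae': c→20
  n20 'dbaec': ·  [P4 ends]
  n21 'e': c→22
  n22 'ec': ·  [P5 ends]

Failure links (BFS by depth):
  fail(1) 'c': from fail(0)=0 chase 'c': 0 ⇒ 0;  out=∅∪out(0)=∅
  fail(4) 'b': from fail(0)=0 chase 'b': 0 ⇒ 0;  out=∅∪out(0)=∅
  fail(9) 'a': from fail(0)=0 chase 'a': 0 ⇒ 0;  out=∅∪out(0)=∅
  fail(16) 'd': from fail(0)=0 chase 'd': 0 ⇒ 0;  out=∅∪out(0)=∅
  fail(21) 'e': from fail(0)=0 chase 'e': 0 ⇒ 0;  out=∅∪out(0)=∅
  fail(2) 'cd': from fail(1)=0 chase 'd': 0 ⇒ 16;  out=∅∪out(16)=∅
  fail(5) 'bb': from fail(4)=0 chase 'b': 0 ⇒ 4;  out=∅∪out(4)=∅
  fail(10) 'ae': from fail(9)=0 chase 'e': 0 ⇒ 21;  out=∅∪out(21)=∅
  fail(12) 'ce': from fail(1)=0 chase 'e': 0 ⇒ 21;  out=∅∪out(21)=∅
  fail(17) 'db': from fail(16)=0 chase 'b': 0 ⇒ 4;  out=∅∪out(4)=∅
  fail(22) 'ec': from fail(21)=0 chase 'c': 0 ⇒ 1;  out={5}∪out(1)={5}
  fail(3) 'cde': from fail(2)=16 chase 'e': 16→0 ⇒ 21;  out={0}∪out(21)={0}
  fail(6) 'bbd': from fail(5)=4 chase 'd': 4→0 ⇒ 16;  out=∅∪out(16)=∅
  fail(11) 'aeb': from fail(10)=21 chase 'b': 21→0 ⇒ 4;  out={2}∪out(4)={2}
  fail(13) 'ceb': from fail(12)=21 chase 'b': 21→0 ⇒ 4;  out=∅∪out(4)=∅
  fail(18) 'dba': from fail(17)=4 chase 'a': 4→0 ⇒ 9;  out=∅∪out(9)=∅
  fail(7) 'bbdc': from fail(6)=16 chase 'c': 16→0 ⇒ 1;  out=∅∪out(1)=∅
  fail(14) 'cebd': from fail(13)=4 chase 'd': 4→0 ⇒ 16;  out=∅∪out(16)=∅
  fail(19) 'dbae': from fail(18)=9 chase 'e': 9 ⇒ 10;  out=∅∪out(10)=∅
  fail(8) 'bbdca': from fail(7)=1 chase 'a': 1→0 ⇒ 9;  out={1}∪out(9)={1}
  fail(15) 'cebdc': from fail(14)=16 chase 'c': 16→0 ⇒ 1;  out={3}∪out(1)={3}
  fail(20) 'dbaec': from fail(19)=10 chase 'c': 10→21 ⇒ 22;  out={4}∪out(22)={4,5}

Run:
[0] read 'd'  n0⇒n16
[1] read 'e'  n16⇒n21 ·f
[2] read 'c'  n21⇒n22  ** P5@[1:2]
[3] read 'e'  n22⇒n12 ·f
[4] read 'b'  n12⇒n13
[5] read 'd'  n13⇒n14
[6] read 'c'  n14⇒n15  ** P3@[2:6]
[7] read 'e'  n15⇒n12 ·f
[8] read 'd'  n12⇒n16 ·f
[9] read 'c'  n16⇒n1 ·f
[10] read 'd'  n1⇒n2
[11] read 'c'  n2⇒n1 ·f
[12] read 'd'  n1⇒n2
[13] read 'e'  n2⇒n3  ** P0@[11:13]
[14] read 'a'  n3⇒n9 ·f
[15] read 'e'  n9⇒n10
[16] read 'b'  n10⇒n11  ** P2@[14:16]
[17] read 'c'  n11⇒n1 ·f
[18] read 'e'  n1⇒n12
[19] read 'b'  n12⇒n13
[20] read 'd'  n13⇒n14
[21] read 'c'  n14⇒n15  ** P3@[17:21]
[22] read 'b'  n15⇒n4 ·f
[23] read 'b'  n4⇒n5
[24] read 'd'  n5⇒n6
[25] read 'c'  n6⇒n7
[26] read 'a'  n7⇒n8  ** P1@[22:26]
[27] read 'c'  n8⇒n1 ·f
[28] read 'd'  n1⇒n2
[29] read 'b'  n2⇒n17 ·f
[30] read 'b'  n17⇒n5 ·f
[31] read 'b'  n5⇒n5 ·f
[32] read 'd'  n5⇒n6
[33] read 'c'  n6⇒n7
[34] read 'a'  n7⇒n8  ** P1@[30:34]
[35] read 'd'  n8⇒n16 ·f
[36] read 'e'  n16⇒n21 ·f
[37] read 'c'  n21⇒n22  ** P5@[36:37]
[38] read 'a'  n22⇒n9 ·f
[39] read 'd'  n9⇒n16 ·f
[40] read 'b'  n16⇒n17
[41] read 'a'  n17⇒n18
[42] read 'e'  n18⇒n19
[43] read 'c'  n19⇒n20  ** P4@[39:43],P5@[42:43]
[44] read 'c'  n20⇒n1 ·f

Matches: [[2,5],[6,3],[13,0],[16,2],[21,3],[26,1],[34,1],[37,5],[43,4],[43,5]]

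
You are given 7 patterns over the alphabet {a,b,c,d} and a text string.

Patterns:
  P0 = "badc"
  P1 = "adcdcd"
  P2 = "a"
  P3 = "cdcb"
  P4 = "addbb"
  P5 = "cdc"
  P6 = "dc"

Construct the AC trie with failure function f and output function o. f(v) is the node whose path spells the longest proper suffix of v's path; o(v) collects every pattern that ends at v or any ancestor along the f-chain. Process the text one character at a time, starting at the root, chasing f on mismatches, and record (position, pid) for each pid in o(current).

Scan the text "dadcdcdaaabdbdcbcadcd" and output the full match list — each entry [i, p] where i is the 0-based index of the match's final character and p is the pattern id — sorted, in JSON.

Construct AC machine:
Trie nodes:
  n0 'ε': a→5 b→1 c→11 d→18
  n1 'b': a→2
  n2 'ba': d→3
  n3 'bad': c→4
  n4 'badc': ·  [P0 ends]
  n5 'a': d→6  [P2 ends]
  n6 'ad': c→7 d→15
  n7 'adc': d→8
  n8 'adcd': c→9
  n9 'adcdc': d→10
  n10 'adcdcd': ·  [P1 ends]
  n11 'c': d→12
  n12 'cd': c→13
  n13 'cdc': b→14  [P5 ends]
  n14 'cdcb': ·  [P3 ends]
  n15 'add': b→16
  n16 'addb': b→17
  n17 'addbb': ·  [P4 ends]
  n18 'd': c→19
  n19 'dc': ·  [P6 ends]

BFS fail/out derivation:
  n1('b'): parent n0 fail=0; on 'b' 0 → fail=0;  out ∅∪∅=∅
  n5('a'): parent n0 fail=0; on 'a' 0 → fail=0;  out {2}∪∅={2}
  n11('c'): parent n0 fail=0; on 'c' 0 → fail=0;  out ∅∪∅=∅
  n18('d'): parent n0 fail=0; on 'd' 0 → fail=0;  out ∅∪∅=∅
  n2('ba'): parent n1 fail=0; on 'a' 0 → fail=5;  out ∅∪{2}={2}
  n6('ad'): parent n5 fail=0; on 'd' 0 → fail=18;  out ∅∪∅=∅
  n12('cd'): parent n11 fail=0; on 'd' 0 → fail=18;  out ∅∪∅=∅
  n19('dc'): parent n18 fail=0; on 'c' 0 → fail=11;  out {6}∪∅={6}
  n3('bad'): parent n2 fail=5; on 'd' 5 → fail=6;  out ∅∪∅=∅
  n7('adc'): parent n6 fail=18; on 'c' 18 → fail=19;  out ∅∪{6}={6}
  n13('cdc'): parent n12 fail=18; on 'c' 18 → fail=19;  out {5}∪{6}={5,6}
  n15('add'): parent n6 fail=18; on 'd' 18→0 → fail=18;  out ∅∪∅=∅
  n4('badc'): parent n3 fail=6; on 'c' 6 → fail=7;  out {0}∪{6}={0,6}
  n8('adcd'): parent n7 fail=19; on 'd' 19→11 → fail=12;  out ∅∪∅=∅
  n14('cdcb'): parent n13 fail=19; on 'b' 19→11→0 → fail=1;  out {3}∪∅={3}
  n16('addb'): parent n15 fail=18; on 'b' 18→0 → fail=1;  out ∅∪∅=∅
  n9('adcdc'): parent n8 fail=12; on 'c' 12 → fail=13;  out ∅∪{5,6}={5,6}
  n17('addbb'): parent n16 fail=1; on 'b' 1→0 → fail=1;  out {4}∪∅={4}
  n10('adcdcd'): parent n9 fail=13; on 'd' 13→19→11 → fail=12;  out {1}∪∅={1}

Text stream:
pos 0 'd': at 18
pos 1 'a': at 5 (via fail)  emit P2@[1:1]
pos 2 'd': at 6
pos 3 'c': at 7  emit P6@[2:3]
pos 4 'd': at 8
pos 5 'c': at 9  emit P5@[3:5],P6@[4:5]
pos 6 'd': at 10  emit P1@[1:6]
pos 7 'a': at 5 (via fail)  emit P2@[7:7]
pos 8 'a': at 5 (via fail)  emit P2@[8:8]
pos 9 'a': at 5 (via fail)  emit P2@[9:9]
pos 10 'b': at 1 (via fail)
pos 11 'd': at 18 (via fail)
pos 12 'b': at 1 (via fail)
pos 13 'd': at 18 (via fail)
pos 14 'c': at 19  emit P6@[13:14]
pos 15 'b': at 1 (via fail)
pos 16 'c': at 11 (via fail)
pos 17 'a': at 5 (via fail)  emit P2@[17:17]
pos 18 'd': at 6
pos 19 'c': at 7  emit P6@[18:19]
pos 20 'd': at 8

Result: [[1,2],[3,6],[5,5],[5,6],[6,1],[7,2],[8,2],[9,2],[14,6],[17,2],[19,6]]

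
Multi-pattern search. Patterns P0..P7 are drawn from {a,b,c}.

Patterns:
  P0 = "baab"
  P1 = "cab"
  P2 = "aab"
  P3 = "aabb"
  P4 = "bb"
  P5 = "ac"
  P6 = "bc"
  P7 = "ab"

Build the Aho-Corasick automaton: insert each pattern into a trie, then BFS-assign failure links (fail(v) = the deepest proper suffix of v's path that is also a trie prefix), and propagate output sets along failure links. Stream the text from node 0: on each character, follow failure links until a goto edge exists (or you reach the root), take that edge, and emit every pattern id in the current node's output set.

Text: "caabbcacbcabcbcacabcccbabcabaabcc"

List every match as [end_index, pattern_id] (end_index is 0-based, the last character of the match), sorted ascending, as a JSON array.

Build automaton:
Trie nodes:
  n0 'ε': a→8 b→1 c→5
  n1 'b': a→2 b→12 c→14
  n2 'ba': a→3
  n3 'baa': b→4
  n4 'baab': ·  [P0 ends]
  n5 'c': a→6
  n6 'ca': b→7
  n7 'cab': ·  [P1 ends]
  n8 'a': a→9 b→15 c→13
  n9 'aa': b→10
  n10 'aab': b→11  [P2 ends]
  n11 'aabb': ·  [P3 ends]
  n12 'bb': ·  [P4 ends]
  n13 'ac': ·  [P5 ends]
  n14 'bc': ·  [P6 ends]
  n15 'ab': ·  [P7 ends]

BFS fail/out derivation:
  n1('b'): parent n0 fail=0; on 'b' 0 → fail=0;  out ∅∪∅=∅
  n5('c'): parent n0 fail=0; on 'c' 0 → fail=0;  out ∅∪∅=∅
  n8('a'): parent n0 fail=0; on 'a' 0 → fail=0;  out ∅∪∅=∅
  n2('ba'): parent n1 fail=0; on 'a' 0 → fail=8;  out ∅∪∅=∅
  n6('ca'): parent n5 fail=0; on 'a' 0 → fail=8;  out ∅∪∅=∅
  n9('aa'): parent n8 fail=0; on 'a' 0 → fail=8;  out ∅∪∅=∅
  n12('bb'): parent n1 fail=0; on 'b' 0 → fail=1;  out {4}∪∅={4}
  n13('ac'): parent n8 fail=0; on 'c' 0 → fail=5;  out {5}∪∅={5}
  n14('bc'): parent n1 fail=0; on 'c' 0 → fail=5;  out {6}∪∅={6}
  n15('ab'): parent n8 fail=0; on 'b' 0 → fail=1;  out {7}∪∅={7}
  n3('baa'): parent n2 fail=8; on 'a' 8 → fail=9;  out ∅∪∅=∅
  n7('cab'): parent n6 fail=8; on 'b' 8 → fail=15;  out {1}∪{7}={1,7}
  n10('aab'): parent n9 fail=8; on 'b' 8 → fail=15;  out {2}∪{7}={2,7}
  n4('baab'): parent n3 fail=9; on 'b' 9 → fail=10;  out {0}∪{2,7}={0,2,7}
  n11('aabb'): parent n10 fail=15; on 'b' 15→1 → fail=12;  out {3}∪{4}={3,4}

Scan:
i=0 'c': node 0→5
i=1 'a': node 5→6
i=2 'a': node 6→9 (via fail)
i=3 'b': node 9→10  emit P2@[1:3],P7@[2:3]
i=4 'b': node 10→11  emit P3@[1:4],P4@[3:4]
i=5 'c': node 11→14 (via fail)  emit P6@[4:5]
i=6 'a': node 14→6 (via fail)
i=7 'c': node 6→13 (via fail)  emit P5@[6:7]
i=8 'b': node 13→1 (via fail)
i=9 'c': node 1→14  emit P6@[8:9]
i=10 'a': node 14→6 (via fail)
i=11 'b': node 6→7  emit P1@[9:11],P7@[10:11]
i=12 'c': node 7→14 (via fail)  emit P6@[11:12]
i=13 'b': node 14→1 (via fail)
i=14 'c': node 1→14  emit P6@[13:14]
i=15 'a': node 14→6 (via fail)
i=16 'c': node 6→13 (via fail)  emit P5@[15:16]
i=17 'a': node 13→6 (via fail)
i=18 'b': node 6→7  emit P1@[16:18],P7@[17:18]
i=19 'c': node 7→14 (via fail)  emit P6@[18:19]
i=20 'c': node 14→5 (via fail)
i=21 'c': node 5→5 (via fail)
i=22 'b': node 5→1 (via fail)
i=23 'a': node 1→2
i=24 'b': node 2→15 (via fail)  emit P7@[23:24]
i=25 'c': node 15→14 (via fail)  emit P6@[24:25]
i=26 'a': node 14→6 (via fail)
i=27 'b': node 6→7  emit P1@[25:27],P7@[26:27]
i=28 'a': node 7→2 (via fail)
i=29 'a': node 2→3
i=30 'b': node 3→4  emit P0@[27:30],P2@[28:30],P7@[29:30]
i=31 'c': node 4→14 (via fail)  emit P6@[30:31]
i=32 'c': node 14→5 (via fail)

All matches (sorted): [[3,2],[3,7],[4,3],[4,4],[5,6],[7,5],[9,6],[11,1],[11,7],[12,6],[14,6],[16,5],[18,1],[18,7],[19,6],[24,7],[25,6],[27,1],[27,7],[30,0],[30,2],[30,7],[31,6]]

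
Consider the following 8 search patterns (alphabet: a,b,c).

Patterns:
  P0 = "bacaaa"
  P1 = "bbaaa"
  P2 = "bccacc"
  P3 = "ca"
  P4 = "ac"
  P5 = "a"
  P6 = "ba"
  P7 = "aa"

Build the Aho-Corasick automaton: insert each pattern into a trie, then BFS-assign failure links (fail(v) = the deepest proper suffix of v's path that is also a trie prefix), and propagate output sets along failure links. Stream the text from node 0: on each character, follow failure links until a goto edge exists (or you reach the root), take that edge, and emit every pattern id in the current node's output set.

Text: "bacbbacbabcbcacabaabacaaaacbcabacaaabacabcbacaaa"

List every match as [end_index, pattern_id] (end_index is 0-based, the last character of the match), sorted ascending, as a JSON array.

Build automaton:
Trie (insert patterns):
  0='ε' goto a→18 b→1 c→16
  1='b' goto a→2 b→7 c→11
  2='ba' goto c→3  [P6 ends]
  3='bac' goto a→4
  4='baca' goto a→5
  5='bacaa' goto a→6
  6='bacaaa' goto ·  [P0 ends]
  7='bb' goto a→8
  8='bba' goto a→9
  9='bbaa' goto a→10
  10='bbaaa' goto ·  [P1 ends]
  11='bc' goto c→12
  12='bcc' goto a→13
  13='bcca' goto c→14
  14='bccac' goto c→15
  15='bccacc' goto ·  [P2 ends]
  16='c' goto a→17
  17='ca' goto ·  [P3 ends]
  18='a' goto a→20 c→19  [P5 ends]
  19='ac' goto ·  [P4 ends]
  20='aa' goto ·  [P7 ends]

BFS fail/out derivation:
  n1('b'): parent n0 fail=0; on 'b' 0 → fail=0;  out ∅∪∅=∅
  n16('c'): parent n0 fail=0; on 'c' 0 → fail=0;  out ∅∪∅=∅
  n18('a'): parent n0 fail=0; on 'a' 0 → fail=0;  out {5}∪∅={5}
  n2('ba'): parent n1 fail=0; on 'a' 0 → fail=18;  out {6}∪{5}={5,6}
  n7('bb'): parent n1 fail=0; on 'b' 0 → fail=1;  out ∅∪∅=∅
  n11('bc'): parent n1 fail=0; on 'c' 0 → fail=16;  out ∅∪∅=∅
  n17('ca'): parent n16 fail=0; on 'a' 0 → fail=18;  out {3}∪{5}={3,5}
  n19('ac'): parent n18 fail=0; on 'c' 0 → fail=16;  out {4}∪∅={4}
  n20('aa'): parent n18 fail=0; on 'a' 0 → fail=18;  out {7}∪{5}={5,7}
  n3('bac'): parent n2 fail=18; on 'c' 18 → fail=19;  out ∅∪{4}={4}
  n8('bba'): parent n7 fail=1; on 'a' 1 → fail=2;  out ∅∪{5,6}={5,6}
  n12('bcc'): parent n11 fail=16; on 'c' 16→0 → fail=16;  out ∅∪∅=∅
  n4('baca'): parent n3 fail=19; on 'a' 19→16 → fail=17;  out ∅∪{3,5}={3,5}
  n9('bbaa'): parent n8 fail=2; on 'a' 2→18 → fail=20;  out ∅∪{5,7}={5,7}
  n13('bcca'): parent n12 fail=16; on 'a' 16 → fail=17;  out ∅∪{3,5}={3,5}
  n5('bacaa'): parent n4 fail=17; on 'a' 17→18 → fail=20;  out ∅∪{5,7}={5,7}
  n10('bbaaa'): parent n9 fail=20; on 'a' 20→18 → fail=20;  out {1}∪{5,7}={1,5,7}
  n14('bccac'): parent n13 fail=17; on 'c' 17→18 → fail=19;  out ∅∪{4}={4}
  n6('bacaaa'): parent n5 fail=20; on 'a' 20→18 → fail=20;  out {0}∪{5,7}={0,5,7}
  n15('bccacc'): parent n14 fail=19; on 'c' 19→16→0 → fail=16;  out {2}∪∅={2}

Run:
pos 0 'b': at 1
pos 1 'a': at 2  emit P5@[1:1],P6@[0:1]
pos 2 'c': at 3  emit P4@[1:2]
pos 3 'b': at 1 (via fail)
pos 4 'b': at 7
pos 5 'a': at 8  emit P5@[5:5],P6@[4:5]
pos 6 'c': at 3 (via fail)  emit P4@[5:6]
pos 7 'b': at 1 (via fail)
pos 8 'a': at 2  emit P5@[8:8],P6@[7:8]
pos 9 'b': at 1 (via fail)
pos 10 'c': at 11
pos 11 'b': at 1 (via fail)
pos 12 'c': at 11
pos 13 'a': at 17 (via fail)  emit P3@[12:13],P5@[13:13]
pos 14 'c': at 19 (via fail)  emit P4@[13:14]
pos 15 'a': at 17 (via fail)  emit P3@[14:15],P5@[15:15]
pos 16 'b': at 1 (via fail)
pos 17 'a': at 2  emit P5@[17:17],P6@[16:17]
pos 18 'a': at 20 (via fail)  emit P5@[18:18],P7@[17:18]
pos 19 'b': at 1 (via fail)
pos 20 'a': at 2  emit P5@[20:20],P6@[19:20]
pos 21 'c': at 3  emit P4@[20:21]
pos 22 'a': at 4  emit P3@[21:22],P5@[22:22]
pos 23 'a': at 5  emit P5@[23:23],P7@[22:23]
pos 24 'a': at 6  emit P0@[19:24],P5@[24:24],P7@[23:24]
pos 25 'a': at 20 (via fail)  emit P5@[25:25],P7@[24:25]
pos 26 'c': at 19 (via fail)  emit P4@[25:26]
pos 27 'b': at 1 (via fail)
pos 28 'c': at 11
pos 29 'a': at 17 (via fail)  emit P3@[28:29],P5@[29:29]
pos 30 'b': at 1 (via fail)
pos 31 'a': at 2  emit P5@[31:31],P6@[30:31]
pos 32 'c': at 3  emit P4@[31:32]
pos 33 'a': at 4  emit P3@[32:33],P5@[33:33]
pos 34 'a': at 5  emit P5@[34:34],P7@[33:34]
pos 35 'a': at 6  emit P0@[30:35],P5@[35:35],P7@[34:35]
pos 36 'b': at 1 (via fail)
pos 37 'a': at 2  emit P5@[37:37],P6@[36:37]
pos 38 'c': at 3  emit P4@[37:38]
pos 39 'a': at 4  emit P3@[38:39],P5@[39:39]
pos 40 'b': at 1 (via fail)
pos 41 'c': at 11
pos 42 'b': at 1 (via fail)
pos 43 'a': at 2  emit P5@[43:43],P6@[42:43]
pos 44 'c': at 3  emit P4@[43:44]
pos 45 'a': at 4  emit P3@[44:45],P5@[45:45]
pos 46 'a': at 5  emit P5@[46:46],P7@[45:46]
pos 47 'a': at 6  emit P0@[42:47],P5@[47:47],P7@[46:47]

Matches: [[1,5],[1,6],[2,4],[5,5],[5,6],[6,4],[8,5],[8,6],[13,3],[13,5],[14,4],[15,3],[15,5],[17,5],[17,6],[18,5],[18,7],[20,5],[20,6],[21,4],[22,3],[22,5],[23,5],[23,7],[24,0],[24,5],[24,7],[25,5],[25,7],[26,4],[29,3],[29,5],[31,5],[31,6],[32,4],[33,3],[33,5],[34,5],[34,7],[35,0],[35,5],[35,7],[37,5],[37,6],[38,4],[39,3],[39,5],[43,5],[43,6],[44,4],[45,3],[45,5],[46,5],[46,7],[47,0],[47,5],[47,7]]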